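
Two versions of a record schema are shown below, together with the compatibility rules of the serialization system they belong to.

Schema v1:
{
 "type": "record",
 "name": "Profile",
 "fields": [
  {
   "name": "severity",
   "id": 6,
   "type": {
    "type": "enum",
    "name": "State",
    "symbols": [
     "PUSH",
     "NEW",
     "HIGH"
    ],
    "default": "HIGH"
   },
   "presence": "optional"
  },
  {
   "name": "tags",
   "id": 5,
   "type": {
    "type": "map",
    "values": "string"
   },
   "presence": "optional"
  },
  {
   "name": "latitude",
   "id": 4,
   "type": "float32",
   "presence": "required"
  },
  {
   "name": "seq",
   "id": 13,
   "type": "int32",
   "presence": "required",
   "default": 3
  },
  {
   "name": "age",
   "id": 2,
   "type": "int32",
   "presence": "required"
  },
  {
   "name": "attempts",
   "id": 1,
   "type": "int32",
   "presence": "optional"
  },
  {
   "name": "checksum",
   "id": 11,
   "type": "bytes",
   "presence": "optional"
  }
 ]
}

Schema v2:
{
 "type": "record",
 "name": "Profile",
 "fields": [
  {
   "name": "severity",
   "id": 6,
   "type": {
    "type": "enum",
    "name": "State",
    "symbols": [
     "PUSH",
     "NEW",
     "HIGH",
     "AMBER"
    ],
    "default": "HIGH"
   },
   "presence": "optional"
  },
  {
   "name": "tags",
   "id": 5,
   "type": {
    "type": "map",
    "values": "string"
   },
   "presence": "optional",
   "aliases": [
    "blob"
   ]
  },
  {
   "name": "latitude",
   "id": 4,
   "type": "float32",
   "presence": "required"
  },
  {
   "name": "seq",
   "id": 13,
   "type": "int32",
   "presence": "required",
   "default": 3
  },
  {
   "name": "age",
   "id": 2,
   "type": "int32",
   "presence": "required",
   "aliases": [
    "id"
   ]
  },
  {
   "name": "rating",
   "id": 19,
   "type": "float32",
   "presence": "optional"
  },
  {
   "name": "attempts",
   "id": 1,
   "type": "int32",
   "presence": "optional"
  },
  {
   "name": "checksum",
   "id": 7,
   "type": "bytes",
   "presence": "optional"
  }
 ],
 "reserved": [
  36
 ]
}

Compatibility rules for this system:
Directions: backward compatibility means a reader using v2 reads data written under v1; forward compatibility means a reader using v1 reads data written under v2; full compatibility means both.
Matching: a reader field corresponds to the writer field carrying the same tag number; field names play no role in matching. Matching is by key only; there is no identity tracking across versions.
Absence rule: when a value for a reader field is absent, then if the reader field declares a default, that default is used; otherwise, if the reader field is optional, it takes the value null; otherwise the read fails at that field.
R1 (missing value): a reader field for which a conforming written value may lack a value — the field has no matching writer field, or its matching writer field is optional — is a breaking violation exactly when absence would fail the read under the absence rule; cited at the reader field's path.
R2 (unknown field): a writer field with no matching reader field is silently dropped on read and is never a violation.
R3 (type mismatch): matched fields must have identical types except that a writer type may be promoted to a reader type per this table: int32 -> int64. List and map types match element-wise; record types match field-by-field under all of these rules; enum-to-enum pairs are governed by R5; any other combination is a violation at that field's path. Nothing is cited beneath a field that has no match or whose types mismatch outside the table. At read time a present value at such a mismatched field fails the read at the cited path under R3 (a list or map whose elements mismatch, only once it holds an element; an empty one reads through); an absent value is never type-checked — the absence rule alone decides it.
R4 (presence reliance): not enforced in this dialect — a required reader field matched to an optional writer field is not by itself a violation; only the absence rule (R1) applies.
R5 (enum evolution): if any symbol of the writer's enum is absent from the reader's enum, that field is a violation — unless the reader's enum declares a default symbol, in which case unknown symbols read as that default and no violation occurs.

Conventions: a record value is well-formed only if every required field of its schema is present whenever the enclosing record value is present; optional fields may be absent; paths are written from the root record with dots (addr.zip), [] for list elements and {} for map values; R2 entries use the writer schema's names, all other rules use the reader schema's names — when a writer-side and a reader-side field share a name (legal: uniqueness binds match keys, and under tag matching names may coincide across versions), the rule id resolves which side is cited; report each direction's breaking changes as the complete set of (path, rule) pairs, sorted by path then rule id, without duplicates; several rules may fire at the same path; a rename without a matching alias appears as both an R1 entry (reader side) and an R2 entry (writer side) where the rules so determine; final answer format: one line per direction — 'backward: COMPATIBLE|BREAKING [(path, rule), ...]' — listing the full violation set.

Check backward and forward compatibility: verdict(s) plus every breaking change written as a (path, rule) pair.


in Profile below, arrows point writer -> reader
backward pass over Profile, reader schema v2, writer schema v1:
  State -> State, writer optional: severity aligns to severity
  map<string, string> -> map<string, string>, writer optional: tags aligns to tags
  float32 -> float32, writer required: latitude aligns to latitude
  int32 -> int32, writer required: seq aligns to seq
  int32 -> int32, writer required: age aligns to age
  rating has no writer counterpart
  int32 -> int32, writer optional: attempts aligns to attempts
  checksum has no writer counterpart
  checksum (writer side), unknown to reader
  => backward verdict for Profile: COMPATIBLE, no violations
forward pass over Profile, reader schema v1, writer schema v2:
  State -> State, writer optional: severity aligns to severity
  map<string, string> -> map<string, string>, writer optional: tags aligns to tags
  float32 -> float32, writer required: latitude aligns to latitude
  int32 -> int32, writer required: seq aligns to seq
  int32 -> int32, writer required: age aligns to age
  int32 -> int32, writer optional: attempts aligns to attempts
  checksum has no writer counterpart
  rating (writer side), unknown to reader
  checksum (writer side), unknown to reader
  => forward verdict for Profile: COMPATIBLE, no violations

backward: COMPATIBLE []; forward: COMPATIBLE []


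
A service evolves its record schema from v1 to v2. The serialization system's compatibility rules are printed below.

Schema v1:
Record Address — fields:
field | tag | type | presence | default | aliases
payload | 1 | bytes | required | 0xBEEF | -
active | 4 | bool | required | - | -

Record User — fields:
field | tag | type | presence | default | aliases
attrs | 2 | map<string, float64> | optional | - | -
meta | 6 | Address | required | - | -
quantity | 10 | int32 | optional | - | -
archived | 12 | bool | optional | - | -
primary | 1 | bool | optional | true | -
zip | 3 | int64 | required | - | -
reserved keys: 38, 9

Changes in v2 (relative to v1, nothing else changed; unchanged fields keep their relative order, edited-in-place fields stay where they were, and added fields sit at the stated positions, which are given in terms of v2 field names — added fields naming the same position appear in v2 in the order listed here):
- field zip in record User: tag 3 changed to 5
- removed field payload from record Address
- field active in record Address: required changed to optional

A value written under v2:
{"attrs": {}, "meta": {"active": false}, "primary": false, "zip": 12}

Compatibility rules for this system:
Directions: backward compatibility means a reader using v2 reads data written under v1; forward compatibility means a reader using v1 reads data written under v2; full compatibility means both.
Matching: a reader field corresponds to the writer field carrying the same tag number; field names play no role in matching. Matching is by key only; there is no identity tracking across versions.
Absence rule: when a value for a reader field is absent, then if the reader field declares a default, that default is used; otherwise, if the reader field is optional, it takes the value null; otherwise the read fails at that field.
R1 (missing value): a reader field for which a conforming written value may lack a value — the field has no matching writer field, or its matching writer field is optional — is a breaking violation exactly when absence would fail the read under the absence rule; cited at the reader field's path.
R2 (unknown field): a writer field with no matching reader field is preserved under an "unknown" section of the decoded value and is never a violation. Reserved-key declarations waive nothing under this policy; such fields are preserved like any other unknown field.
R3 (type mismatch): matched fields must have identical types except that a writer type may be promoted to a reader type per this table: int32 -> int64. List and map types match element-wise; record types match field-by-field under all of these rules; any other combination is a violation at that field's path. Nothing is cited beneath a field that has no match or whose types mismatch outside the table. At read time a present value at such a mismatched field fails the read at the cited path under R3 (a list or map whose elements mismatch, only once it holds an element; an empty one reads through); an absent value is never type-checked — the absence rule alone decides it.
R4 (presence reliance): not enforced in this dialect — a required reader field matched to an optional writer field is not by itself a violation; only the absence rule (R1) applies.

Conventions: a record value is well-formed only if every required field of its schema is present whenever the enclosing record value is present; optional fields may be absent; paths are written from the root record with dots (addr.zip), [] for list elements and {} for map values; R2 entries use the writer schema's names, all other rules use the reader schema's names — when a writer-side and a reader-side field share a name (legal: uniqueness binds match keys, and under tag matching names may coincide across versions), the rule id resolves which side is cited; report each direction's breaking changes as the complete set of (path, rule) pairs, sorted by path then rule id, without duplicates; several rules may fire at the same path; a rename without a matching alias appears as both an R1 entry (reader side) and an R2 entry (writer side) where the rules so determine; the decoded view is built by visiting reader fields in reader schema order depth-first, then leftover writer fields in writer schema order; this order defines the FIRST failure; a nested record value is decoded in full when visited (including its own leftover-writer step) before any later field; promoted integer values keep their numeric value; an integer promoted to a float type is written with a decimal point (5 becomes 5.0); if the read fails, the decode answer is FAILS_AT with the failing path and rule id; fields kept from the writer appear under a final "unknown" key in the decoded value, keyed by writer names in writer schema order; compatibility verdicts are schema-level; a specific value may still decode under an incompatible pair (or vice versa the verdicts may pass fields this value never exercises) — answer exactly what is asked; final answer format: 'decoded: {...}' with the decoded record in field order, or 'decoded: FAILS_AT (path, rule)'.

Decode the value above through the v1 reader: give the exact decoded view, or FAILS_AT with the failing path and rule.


the writer's type comes first in each User pair
decoding the User value with the v1 reader:
  attrs := {}
  meta.payload := 0xBEEF (absent -> default)
  meta.active := false
  quantity := null (absent, optional -> null)
  archived := null (absent, optional -> null)
  primary := false
  read fails at zip under R1 (no fill)
  => FAILS_AT (zip, R1)
ruling out the remaining User differences:
  removed field payload from record Address -> triggers nothing under the printed rules; the User answer is the same either way
  field active in record Address: required changed to optional -> changes User's schema-level verdicts only — the decode of this value is the same

decoded: FAILS_AT (zip, R1)


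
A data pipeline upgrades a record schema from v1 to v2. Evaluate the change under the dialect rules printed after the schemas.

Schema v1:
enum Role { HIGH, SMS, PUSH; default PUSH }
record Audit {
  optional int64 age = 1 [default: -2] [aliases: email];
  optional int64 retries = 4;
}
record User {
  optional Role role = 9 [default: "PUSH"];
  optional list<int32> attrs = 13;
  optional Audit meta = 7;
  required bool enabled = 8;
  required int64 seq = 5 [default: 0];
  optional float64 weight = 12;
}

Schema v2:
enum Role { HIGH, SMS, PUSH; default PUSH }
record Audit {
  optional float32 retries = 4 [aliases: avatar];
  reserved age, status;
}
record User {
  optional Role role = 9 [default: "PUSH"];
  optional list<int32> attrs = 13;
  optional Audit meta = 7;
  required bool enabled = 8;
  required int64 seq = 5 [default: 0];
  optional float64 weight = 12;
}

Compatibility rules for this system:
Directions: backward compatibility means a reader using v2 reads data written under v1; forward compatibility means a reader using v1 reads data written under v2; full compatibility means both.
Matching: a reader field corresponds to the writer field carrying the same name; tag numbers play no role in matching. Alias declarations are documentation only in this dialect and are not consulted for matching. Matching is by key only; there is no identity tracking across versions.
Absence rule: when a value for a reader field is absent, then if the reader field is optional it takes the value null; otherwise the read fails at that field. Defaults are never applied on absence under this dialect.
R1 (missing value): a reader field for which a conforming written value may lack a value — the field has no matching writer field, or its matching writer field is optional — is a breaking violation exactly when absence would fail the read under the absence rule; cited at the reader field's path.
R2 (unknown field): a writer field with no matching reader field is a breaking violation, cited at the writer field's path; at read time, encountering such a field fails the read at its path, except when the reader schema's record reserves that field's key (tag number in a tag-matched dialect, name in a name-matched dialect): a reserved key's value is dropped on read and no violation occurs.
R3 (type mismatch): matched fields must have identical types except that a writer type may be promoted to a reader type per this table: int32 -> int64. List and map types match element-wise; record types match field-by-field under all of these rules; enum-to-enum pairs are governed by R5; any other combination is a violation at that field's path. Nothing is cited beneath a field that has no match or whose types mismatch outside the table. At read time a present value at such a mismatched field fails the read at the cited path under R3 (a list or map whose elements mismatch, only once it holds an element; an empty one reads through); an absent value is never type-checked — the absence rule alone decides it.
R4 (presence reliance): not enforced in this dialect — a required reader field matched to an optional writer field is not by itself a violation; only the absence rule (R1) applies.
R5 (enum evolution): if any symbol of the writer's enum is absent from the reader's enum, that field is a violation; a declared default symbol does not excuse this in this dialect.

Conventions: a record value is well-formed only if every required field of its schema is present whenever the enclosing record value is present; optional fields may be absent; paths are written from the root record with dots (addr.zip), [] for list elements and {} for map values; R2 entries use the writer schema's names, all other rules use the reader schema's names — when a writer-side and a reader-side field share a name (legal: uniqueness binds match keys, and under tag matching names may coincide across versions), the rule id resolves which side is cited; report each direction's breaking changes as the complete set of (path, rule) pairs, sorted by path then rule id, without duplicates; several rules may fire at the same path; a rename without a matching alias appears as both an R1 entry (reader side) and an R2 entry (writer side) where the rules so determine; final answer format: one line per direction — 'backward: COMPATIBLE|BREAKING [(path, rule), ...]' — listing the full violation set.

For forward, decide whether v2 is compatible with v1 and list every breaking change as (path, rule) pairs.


forward: BREAKING [(meta.retries, R3)]

in User below, arrows point writer -> reader
forward pass over User, reader schema v1, writer schema v2:
  role: Role -> Role, writer optional; from role
  attrs: list<int32> -> list<int32>, writer optional; from attrs
  meta: Audit -> Audit, writer optional; from meta
  enabled: bool -> bool, writer required; from enabled
  seq: int64 -> int64, writer required; from seq
  weight: float64 -> float64, writer optional; from weight
  meta.age has no writer counterpart
  meta.retries: float32 -> int64, writer optional; from meta.retries
  R3 fires at meta.retries
  => forward verdict for User: BREAKING, 1 violation(s)
remaining User differences; none change what is asked:
  removed field age from record Audit (its key "age" joins the reserved list) -> fires no rule on User, leaving the asked answer as it is


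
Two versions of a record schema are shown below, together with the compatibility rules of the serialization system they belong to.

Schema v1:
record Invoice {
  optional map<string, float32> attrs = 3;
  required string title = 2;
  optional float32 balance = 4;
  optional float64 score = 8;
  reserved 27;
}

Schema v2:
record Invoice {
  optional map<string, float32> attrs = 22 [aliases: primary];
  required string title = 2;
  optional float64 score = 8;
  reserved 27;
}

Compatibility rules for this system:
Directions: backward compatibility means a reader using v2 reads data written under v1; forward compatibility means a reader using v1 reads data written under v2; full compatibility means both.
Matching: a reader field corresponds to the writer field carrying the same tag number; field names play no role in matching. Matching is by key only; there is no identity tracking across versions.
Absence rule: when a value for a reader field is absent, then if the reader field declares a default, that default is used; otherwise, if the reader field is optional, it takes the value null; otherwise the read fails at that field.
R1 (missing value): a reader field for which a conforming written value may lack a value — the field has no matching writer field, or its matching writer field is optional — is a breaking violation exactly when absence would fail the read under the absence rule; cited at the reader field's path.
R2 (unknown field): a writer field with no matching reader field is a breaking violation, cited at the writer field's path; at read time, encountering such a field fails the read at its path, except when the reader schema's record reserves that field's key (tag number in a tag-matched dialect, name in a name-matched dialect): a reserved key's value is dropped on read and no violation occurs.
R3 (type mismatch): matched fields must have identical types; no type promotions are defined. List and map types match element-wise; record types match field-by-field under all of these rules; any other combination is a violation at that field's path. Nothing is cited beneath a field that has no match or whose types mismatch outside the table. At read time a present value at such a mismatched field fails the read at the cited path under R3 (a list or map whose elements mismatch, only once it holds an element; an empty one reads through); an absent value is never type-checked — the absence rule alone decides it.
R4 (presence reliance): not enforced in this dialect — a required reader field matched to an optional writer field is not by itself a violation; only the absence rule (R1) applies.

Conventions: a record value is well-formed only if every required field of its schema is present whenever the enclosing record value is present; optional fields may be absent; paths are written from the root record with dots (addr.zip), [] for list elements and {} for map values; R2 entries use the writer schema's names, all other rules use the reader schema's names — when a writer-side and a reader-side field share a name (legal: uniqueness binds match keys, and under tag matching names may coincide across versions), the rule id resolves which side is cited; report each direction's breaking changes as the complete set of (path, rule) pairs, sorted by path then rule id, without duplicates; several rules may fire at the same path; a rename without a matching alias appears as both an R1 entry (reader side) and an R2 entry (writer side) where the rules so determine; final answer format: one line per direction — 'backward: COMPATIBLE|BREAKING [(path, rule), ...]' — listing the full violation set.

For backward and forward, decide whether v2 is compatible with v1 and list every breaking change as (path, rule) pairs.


arrows below run writer -> reader for Invoice
backward for Invoice (reader v2, writer v1):
  no writer field matches reader attrs
  title: paired with writer title (string -> string; writer required)
  score: paired with writer score (float64 -> float64; writer optional)
  leftover writer field: attrs
  leftover writer field: balance
  breaking: (attrs, R2)
  breaking: (balance, R2)
  => 2 violation(s): backward is BREAKING for Invoice
forward for Invoice (reader v1, writer v2):
  no writer field matches reader attrs
  title: paired with writer title (string -> string; writer required)
  no writer field matches reader balance
  score: paired with writer score (float64 -> float64; writer optional)
  leftover writer field: attrs
  breaking: (attrs, R2)
  => 1 violation(s): forward is BREAKING for Invoice

backward: BREAKING [(attrs, R2), (balance, R2)]; forward: BREAKING [(attrs, R2)]


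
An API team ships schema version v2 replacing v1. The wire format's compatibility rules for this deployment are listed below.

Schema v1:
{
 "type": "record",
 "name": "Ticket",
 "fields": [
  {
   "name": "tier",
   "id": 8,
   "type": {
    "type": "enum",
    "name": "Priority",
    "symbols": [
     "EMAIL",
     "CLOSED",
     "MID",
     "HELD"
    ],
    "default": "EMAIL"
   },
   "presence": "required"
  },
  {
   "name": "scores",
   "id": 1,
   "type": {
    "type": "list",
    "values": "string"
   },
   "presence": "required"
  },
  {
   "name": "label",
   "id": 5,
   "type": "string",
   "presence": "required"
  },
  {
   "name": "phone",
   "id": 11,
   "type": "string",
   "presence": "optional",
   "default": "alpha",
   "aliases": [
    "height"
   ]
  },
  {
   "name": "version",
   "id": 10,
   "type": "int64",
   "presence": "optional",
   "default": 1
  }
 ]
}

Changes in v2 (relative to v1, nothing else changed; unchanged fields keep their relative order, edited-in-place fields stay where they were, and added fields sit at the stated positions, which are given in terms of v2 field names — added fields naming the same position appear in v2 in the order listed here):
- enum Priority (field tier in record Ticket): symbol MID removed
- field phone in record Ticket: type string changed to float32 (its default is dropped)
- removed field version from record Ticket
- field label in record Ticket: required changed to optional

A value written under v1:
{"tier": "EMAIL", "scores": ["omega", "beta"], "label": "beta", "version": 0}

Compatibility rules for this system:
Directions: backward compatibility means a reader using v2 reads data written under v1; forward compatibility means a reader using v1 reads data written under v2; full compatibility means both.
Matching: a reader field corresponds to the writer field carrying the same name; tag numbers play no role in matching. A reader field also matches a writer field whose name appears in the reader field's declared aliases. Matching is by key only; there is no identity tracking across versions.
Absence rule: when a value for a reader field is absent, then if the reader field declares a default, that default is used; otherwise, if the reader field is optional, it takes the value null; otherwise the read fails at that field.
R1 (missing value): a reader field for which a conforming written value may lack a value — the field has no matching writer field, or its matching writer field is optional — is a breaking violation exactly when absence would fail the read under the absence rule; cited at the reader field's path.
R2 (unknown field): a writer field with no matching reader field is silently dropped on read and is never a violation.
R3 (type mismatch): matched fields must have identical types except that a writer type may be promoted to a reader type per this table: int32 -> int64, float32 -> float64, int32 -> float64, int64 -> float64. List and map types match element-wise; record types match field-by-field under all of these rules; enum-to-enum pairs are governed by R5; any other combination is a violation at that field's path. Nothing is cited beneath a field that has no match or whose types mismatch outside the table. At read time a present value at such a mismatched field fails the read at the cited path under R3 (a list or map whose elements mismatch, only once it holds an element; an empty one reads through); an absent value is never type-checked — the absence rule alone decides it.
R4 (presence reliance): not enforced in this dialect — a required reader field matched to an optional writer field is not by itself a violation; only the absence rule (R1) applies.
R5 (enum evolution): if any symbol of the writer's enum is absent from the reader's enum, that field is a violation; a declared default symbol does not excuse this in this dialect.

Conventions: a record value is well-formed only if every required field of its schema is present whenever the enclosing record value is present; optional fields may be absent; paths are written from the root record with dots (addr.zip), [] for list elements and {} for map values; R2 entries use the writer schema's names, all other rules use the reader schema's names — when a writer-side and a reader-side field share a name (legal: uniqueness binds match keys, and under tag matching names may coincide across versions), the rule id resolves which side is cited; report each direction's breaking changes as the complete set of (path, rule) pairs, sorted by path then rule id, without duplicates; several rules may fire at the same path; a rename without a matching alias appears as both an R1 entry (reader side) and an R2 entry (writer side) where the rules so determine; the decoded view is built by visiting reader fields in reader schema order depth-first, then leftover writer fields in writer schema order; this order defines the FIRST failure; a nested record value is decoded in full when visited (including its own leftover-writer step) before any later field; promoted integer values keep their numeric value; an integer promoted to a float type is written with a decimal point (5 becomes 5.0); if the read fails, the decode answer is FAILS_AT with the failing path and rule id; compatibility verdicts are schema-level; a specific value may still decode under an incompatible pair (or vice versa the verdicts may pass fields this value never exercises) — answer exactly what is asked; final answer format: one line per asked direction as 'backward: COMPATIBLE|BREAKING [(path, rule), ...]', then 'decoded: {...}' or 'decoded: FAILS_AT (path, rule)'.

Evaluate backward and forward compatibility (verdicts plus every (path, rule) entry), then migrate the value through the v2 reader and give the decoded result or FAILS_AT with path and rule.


arrows below run writer -> reader for Ticket
backward analysis of Ticket with v2 as reader and v1 as writer:
  Priority -> Priority, writer required: tier aligns to tier
  list<string> -> list<string>, writer required: scores aligns to scores
  string -> string, writer required: label aligns to label
  string -> float32, writer optional: phone aligns to phone
  writer field version has no reader counterpart
  R3 fires at phone
  R5 fires at tier
  => 2 violation(s): backward is BREAKING for Ticket
forward analysis of Ticket with v1 as reader and v2 as writer:
  Priority -> Priority, writer required: tier aligns to tier
  list<string> -> list<string>, writer required: scores aligns to scores
  string -> string, writer optional: label aligns to label
  float32 -> string, writer optional: phone aligns to phone
  version has no writer counterpart
  R1 fires at label
  R3 fires at phone
  => 2 violation(s): forward is BREAKING for Ticket
decode walk for Ticket under reader schema v2:
  tier := "EMAIL"
  scores := ["omega", "beta"]
  label := "beta"
  phone := null (not supplied -> null)
  writer version: unmatched, discarded
  => decoded: {"tier": "EMAIL", "scores": ["omega", "beta"], "label": "beta", "phone": null}

backward: BREAKING [(phone, R3), (tier, R5)]; forward: BREAKING [(label, R1), (phone, R3)]; decoded: {"tier": "EMAIL", "scores": ["omega", "beta"], "label": "beta", "phone": null}


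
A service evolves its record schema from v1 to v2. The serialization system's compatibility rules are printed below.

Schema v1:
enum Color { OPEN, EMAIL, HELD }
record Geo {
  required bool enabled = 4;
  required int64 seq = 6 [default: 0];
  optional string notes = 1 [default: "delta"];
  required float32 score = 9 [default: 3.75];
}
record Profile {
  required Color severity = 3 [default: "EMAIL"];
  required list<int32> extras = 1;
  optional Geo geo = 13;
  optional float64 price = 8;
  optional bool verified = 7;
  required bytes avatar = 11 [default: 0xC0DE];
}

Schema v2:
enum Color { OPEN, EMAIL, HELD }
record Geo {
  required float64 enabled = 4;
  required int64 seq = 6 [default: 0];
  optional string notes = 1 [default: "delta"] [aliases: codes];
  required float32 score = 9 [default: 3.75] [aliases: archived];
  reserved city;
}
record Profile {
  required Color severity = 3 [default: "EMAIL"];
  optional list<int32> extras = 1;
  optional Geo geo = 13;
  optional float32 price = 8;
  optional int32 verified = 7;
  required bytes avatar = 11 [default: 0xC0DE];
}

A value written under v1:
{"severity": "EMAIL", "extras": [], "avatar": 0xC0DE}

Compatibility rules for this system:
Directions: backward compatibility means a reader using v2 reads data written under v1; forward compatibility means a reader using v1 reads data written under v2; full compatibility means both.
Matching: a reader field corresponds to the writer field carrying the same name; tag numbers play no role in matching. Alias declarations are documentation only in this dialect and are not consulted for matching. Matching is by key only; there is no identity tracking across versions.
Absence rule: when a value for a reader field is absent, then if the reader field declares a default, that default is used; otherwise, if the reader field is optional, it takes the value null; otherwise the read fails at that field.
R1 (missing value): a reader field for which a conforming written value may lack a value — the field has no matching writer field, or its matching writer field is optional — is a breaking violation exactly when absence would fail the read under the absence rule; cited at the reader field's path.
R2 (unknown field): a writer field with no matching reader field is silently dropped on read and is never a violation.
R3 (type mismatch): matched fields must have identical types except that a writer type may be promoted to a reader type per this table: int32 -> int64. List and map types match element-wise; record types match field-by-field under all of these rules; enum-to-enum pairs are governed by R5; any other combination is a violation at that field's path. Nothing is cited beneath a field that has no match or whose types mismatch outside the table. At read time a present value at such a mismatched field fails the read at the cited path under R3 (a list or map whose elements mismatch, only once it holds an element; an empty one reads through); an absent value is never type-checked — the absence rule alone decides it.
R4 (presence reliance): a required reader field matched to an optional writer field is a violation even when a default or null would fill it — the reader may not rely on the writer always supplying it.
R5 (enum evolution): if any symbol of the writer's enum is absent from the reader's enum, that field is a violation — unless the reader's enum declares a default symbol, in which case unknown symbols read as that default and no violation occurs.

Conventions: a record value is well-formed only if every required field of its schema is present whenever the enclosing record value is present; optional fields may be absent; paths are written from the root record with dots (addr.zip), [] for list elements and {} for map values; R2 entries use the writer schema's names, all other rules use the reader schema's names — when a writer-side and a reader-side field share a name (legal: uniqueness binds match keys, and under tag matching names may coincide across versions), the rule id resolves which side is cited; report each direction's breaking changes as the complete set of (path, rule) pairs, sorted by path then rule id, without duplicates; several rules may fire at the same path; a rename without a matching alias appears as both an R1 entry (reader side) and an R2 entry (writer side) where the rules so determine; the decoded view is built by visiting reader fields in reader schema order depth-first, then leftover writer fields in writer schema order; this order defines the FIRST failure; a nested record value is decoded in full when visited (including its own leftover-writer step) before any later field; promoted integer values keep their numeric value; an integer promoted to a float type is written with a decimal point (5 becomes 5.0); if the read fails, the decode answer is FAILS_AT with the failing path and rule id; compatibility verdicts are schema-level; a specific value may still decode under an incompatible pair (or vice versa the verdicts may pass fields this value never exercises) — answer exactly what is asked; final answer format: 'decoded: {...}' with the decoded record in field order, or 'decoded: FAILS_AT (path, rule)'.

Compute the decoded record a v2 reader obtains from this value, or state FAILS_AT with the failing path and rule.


decoded: {"severity": "EMAIL", "extras": [], "geo": null, "price": null, "verified": null, "avatar": 0xC0DE}

each type pair in Profile: writer, then reader
migrating the Profile value to v2:
  severity := "EMAIL"
  extras := []
  geo := null (absent, optional -> null)
  price := null (absent, optional -> null)
  verified := null (absent, optional -> null)
  avatar := 0xC0DE
  => decoded: {"severity": "EMAIL", "extras": [], "geo": null, "price": null, "verified": null, "avatar": 0xC0DE}
ruling out the remaining Profile differences:
  field verified in record Profile: type bool changed to int32 -> schema-level compatibility only; this Profile value's decode is unchanged
  field extras in record Profile: required changed to optional -> schema-level compatibility only; this Profile value's decode is unchanged
  field enabled in record Geo: type bool changed to float64 -> schema-level compatibility only; this Profile value's decode is unchanged
  field price in record Profile: type float64 changed to float32 -> schema-level compatibility only; this Profile value's decode is unchanged


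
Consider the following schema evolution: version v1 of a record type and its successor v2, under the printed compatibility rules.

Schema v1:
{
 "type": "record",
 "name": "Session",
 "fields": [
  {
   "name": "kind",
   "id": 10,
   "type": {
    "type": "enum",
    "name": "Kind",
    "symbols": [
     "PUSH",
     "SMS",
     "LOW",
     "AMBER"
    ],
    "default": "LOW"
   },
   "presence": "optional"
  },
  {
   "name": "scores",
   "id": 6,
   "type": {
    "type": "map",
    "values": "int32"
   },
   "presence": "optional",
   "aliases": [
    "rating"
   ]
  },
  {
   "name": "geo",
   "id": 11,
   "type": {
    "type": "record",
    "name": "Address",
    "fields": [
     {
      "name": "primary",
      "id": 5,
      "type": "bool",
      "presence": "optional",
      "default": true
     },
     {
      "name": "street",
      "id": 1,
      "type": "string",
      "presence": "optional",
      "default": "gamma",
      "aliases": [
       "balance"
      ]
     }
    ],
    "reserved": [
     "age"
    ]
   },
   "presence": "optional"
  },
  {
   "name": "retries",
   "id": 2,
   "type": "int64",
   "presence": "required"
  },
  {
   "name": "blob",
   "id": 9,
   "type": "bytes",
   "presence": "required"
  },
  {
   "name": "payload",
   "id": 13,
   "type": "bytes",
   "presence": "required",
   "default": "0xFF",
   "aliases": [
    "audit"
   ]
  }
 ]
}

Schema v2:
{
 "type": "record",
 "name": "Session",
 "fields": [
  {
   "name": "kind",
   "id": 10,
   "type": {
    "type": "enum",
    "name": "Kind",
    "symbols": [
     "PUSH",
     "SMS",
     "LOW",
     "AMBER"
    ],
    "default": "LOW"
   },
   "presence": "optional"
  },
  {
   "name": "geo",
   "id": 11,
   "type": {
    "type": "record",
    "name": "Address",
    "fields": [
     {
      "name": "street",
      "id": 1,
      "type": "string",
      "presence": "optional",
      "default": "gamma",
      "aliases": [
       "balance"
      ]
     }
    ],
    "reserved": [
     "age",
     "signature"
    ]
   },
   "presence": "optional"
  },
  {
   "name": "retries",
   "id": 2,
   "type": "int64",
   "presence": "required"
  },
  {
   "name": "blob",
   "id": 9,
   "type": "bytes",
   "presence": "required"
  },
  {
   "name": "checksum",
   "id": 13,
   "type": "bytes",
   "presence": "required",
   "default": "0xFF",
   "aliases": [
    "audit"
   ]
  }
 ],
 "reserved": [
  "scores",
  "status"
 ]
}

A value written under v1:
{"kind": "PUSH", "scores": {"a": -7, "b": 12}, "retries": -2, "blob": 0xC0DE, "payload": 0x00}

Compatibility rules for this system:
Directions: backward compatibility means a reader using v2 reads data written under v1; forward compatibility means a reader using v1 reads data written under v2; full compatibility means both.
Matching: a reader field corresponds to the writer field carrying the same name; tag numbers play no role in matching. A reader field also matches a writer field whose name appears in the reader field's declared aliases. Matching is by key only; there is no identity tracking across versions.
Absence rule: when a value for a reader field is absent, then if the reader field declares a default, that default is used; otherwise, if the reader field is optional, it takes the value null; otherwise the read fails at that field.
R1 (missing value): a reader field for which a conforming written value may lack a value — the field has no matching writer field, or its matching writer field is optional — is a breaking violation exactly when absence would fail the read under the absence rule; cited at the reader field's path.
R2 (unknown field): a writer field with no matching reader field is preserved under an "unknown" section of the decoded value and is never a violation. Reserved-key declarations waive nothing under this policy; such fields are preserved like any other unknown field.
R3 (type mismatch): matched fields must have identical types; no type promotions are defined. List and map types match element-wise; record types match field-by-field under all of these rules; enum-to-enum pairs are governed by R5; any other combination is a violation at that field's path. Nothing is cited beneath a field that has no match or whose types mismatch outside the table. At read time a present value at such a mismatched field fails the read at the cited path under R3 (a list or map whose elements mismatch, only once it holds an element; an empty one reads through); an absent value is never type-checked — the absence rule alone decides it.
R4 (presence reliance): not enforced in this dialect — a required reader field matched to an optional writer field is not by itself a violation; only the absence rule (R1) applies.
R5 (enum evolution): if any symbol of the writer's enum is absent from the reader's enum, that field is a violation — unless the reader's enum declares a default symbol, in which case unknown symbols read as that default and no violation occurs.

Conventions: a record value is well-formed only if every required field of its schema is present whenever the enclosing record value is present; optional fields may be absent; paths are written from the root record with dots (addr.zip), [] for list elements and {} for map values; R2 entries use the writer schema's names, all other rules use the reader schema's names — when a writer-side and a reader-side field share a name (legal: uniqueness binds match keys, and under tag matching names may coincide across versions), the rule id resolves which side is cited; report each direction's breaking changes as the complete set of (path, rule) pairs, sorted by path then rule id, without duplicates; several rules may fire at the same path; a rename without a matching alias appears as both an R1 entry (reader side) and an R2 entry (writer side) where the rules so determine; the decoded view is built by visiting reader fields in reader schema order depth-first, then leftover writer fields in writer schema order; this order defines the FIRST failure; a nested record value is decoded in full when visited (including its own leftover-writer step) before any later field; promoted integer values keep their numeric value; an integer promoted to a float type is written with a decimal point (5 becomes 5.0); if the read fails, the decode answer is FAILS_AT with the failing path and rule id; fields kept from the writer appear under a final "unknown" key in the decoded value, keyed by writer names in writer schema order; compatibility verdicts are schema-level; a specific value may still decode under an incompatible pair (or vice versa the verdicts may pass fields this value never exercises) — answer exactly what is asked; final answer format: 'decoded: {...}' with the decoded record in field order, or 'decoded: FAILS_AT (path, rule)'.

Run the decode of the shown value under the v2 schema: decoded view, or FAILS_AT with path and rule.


the writer's type comes first in each Session pair
decode walk for Session under reader schema v2:
  kind := "PUSH"
  geo := null (missing; optional => null)
  retries := -2
  blob := 0xC0DE
  checksum := 0xFF (missing; default applied)
  writer scores: kept under "unknown"
  writer payload: kept under "unknown"
  => decoded: {"kind": "PUSH", "geo": null, "retries": -2, "blob": 0xC0DE, "checksum": 0xFF, "unknown": {"scores": {"a": -7, "b": 12}, "payload": 0x00}}
the rest of the Session diff is inert for this question:
  removed field primary from record Address -> fires no rule on Session under this dialect and leaves the result unchanged

decoded: {"kind": "PUSH", "geo": null, "retries": -2, "blob": 0xC0DE, "checksum": 0xFF, "unknown": {"scores": {"a": -7, "b": 12}, "payload": 0x00}}
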